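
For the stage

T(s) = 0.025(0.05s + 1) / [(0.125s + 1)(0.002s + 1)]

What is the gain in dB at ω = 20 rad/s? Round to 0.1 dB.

At ω = 20 rad/s:
zero (1 + j20·0.05) = 1 + j1 → |·| ≈ 1.4142, ∠ ≈ 45.00°
pole (1 + j20·0.125) = 1 + j2.5 → |·| ≈ 2.6926, ∠ ≈ 68.20°
pole (1 + j20·0.002) = 1 + j0.04 → |·| ≈ 1.0008, ∠ ≈ 2.29°
|T| = 0.025 · 1.4142 / (2.6926 · 1.0008) ≈ 0.01312
Gain = 20 log₁₀(0.01312) ≈ -37.64 dB

-37.6 dB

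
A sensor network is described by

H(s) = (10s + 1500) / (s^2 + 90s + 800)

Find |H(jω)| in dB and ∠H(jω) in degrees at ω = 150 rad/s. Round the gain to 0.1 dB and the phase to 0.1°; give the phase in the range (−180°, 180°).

-21.6 dB, -103.1°

Substitute s = j150:
Numerator: 10(j150) + 1500 = 1500 + j1500
Denominator: (j150)^2 + 90(j150) + 800 = -21700 + j13500
|N| = √(1500² + 1500²) ≈ 2121.3, ∠N ≈ 45.00°
|D| = √(21700² + 13500²) ≈ 25557, ∠D ≈ 148.11°
|H| = 2121.3 / 25557 ≈ 0.083003
Gain = 20 log₁₀(0.083003) ≈ -21.62 dB
∠H = 45.00° − 148.11° = -103.11°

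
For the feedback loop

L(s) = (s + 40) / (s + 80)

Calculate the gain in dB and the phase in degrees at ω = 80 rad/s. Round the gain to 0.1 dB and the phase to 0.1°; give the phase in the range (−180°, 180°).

Substitute s = j80:
Numerator: (j80) + 40 = 40 + j80
Denominator: (j80) + 80 = 80 + j80
|N| = √(40² + 80²) ≈ 89.443, ∠N ≈ 63.43°
|D| = √(80² + 80²) ≈ 113.14, ∠D ≈ 45.00°
|L| = 89.443 / 113.14 ≈ 0.79055
Gain = 20 log₁₀(0.79055) ≈ -2.04 dB
∠L = 63.43° − 45.00° = 18.43°

-2.0 dB, 18.4°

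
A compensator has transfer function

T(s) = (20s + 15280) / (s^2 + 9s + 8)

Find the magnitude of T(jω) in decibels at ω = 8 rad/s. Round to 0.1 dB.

Substitute s = j8:
Numerator: 20(j8) + 15280 = 15280 + j160
Denominator: (j8)^2 + 9(j8) + 8 = -56 + j72
|N| = √(15280² + 160²) ≈ 15281, ∠N ≈ 0.60°
|D| = √(56² + 72²) ≈ 91.214, ∠D ≈ 127.87°
|T| = 15281 / 91.214 ≈ 167.53
Gain = 20 log₁₀(167.53) ≈ 44.48 dB

44.5 dB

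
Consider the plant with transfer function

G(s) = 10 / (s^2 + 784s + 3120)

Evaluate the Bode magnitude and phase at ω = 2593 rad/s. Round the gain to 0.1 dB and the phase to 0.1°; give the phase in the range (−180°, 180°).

Substitute s = j2593:
Numerator: 10 = 10 + j0
Denominator: (j2593)^2 + 784(j2593) + 3120 = -6720529 + j2032912
|N| = √(10² + 0²) ≈ 10, ∠N ≈ 0.00°
|D| = √(6720529² + 2032912²) ≈ 7.0213e+06, ∠D ≈ 163.17°
|G| = 10 / 7.0213e+06 ≈ 1.4242e-06
Gain = 20 log₁₀(1.4242e-06) ≈ -116.93 dB
∠G = 0.00° − 163.17° = -163.17°

-116.9 dB, -163.2°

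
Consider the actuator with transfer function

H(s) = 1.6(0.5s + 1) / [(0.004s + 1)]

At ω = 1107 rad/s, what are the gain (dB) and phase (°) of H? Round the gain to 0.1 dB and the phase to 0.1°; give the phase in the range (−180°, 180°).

At ω = 1107 rad/s:
zero (1 + j1107·0.5) = 1 + j553.5 → |·| ≈ 553.5, ∠ ≈ 89.90°
pole (1 + j1107·0.004) = 1 + j4.428 → |·| ≈ 4.5395, ∠ ≈ 77.27°
|H| = 1.6 · 553.5 / (4.5395) ≈ 195.09
Gain = 20 log₁₀(195.09) ≈ 45.80 dB
∠H = (89.90°) − (77.27°) = 12.63°

45.8 dB, 12.6°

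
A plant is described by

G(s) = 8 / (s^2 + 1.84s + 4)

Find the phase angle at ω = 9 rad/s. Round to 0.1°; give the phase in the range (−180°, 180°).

-167.9°

At s = jω = j9:
quadratic: (j9)² + 1.84·j9 + 4 = -77 + j16.56 → |·| ≈ 78.761, ∠ ≈ 167.86°
∠G = 0.00° − 167.86° = -167.86°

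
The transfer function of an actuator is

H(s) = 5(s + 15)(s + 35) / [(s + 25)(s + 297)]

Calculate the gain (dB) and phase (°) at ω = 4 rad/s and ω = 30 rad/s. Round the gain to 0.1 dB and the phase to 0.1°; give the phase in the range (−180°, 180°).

At s = jω = j4:
zero (s+15): 15 + j4 → |·| = √(15²+4²) = √241 ≈ 15.524, ∠ = arctan(4/15) ≈ 14.93°
zero (s+35): 35 + j4 → |·| = √(35²+4²) = √1241 ≈ 35.228, ∠ = arctan(4/35) ≈ 6.52°
pole (s+25): 25 + j4 → |·| = √(25²+4²) = √641 ≈ 25.318, ∠ = arctan(4/25) ≈ 9.09°
pole (s+297): 297 + j4 → |·| = √(297²+4²) = √88225 ≈ 297.03, ∠ = arctan(4/297) ≈ 0.77°
|H| = 5 · 546.88 / 7520.2 ≈ 0.36361
Gain = 20 log₁₀(0.36361) ≈ -8.79 dB
∠H = 21.45° − 9.86° = 11.59°

At s = jω = j30:
zero (s+15): 15 + j30 → |·| = √(15²+30²) = √1125 ≈ 33.541, ∠ = arctan(30/15) ≈ 63.43°
zero (s+35): 35 + j30 → |·| = √(35²+30²) = √2125 ≈ 46.098, ∠ = arctan(30/35) ≈ 40.60°
pole (s+25): 25 + j30 → |·| = √(25²+30²) = √1525 ≈ 39.051, ∠ = arctan(30/25) ≈ 50.19°
pole (s+297): 297 + j30 → |·| = √(297²+30²) = √89109 ≈ 298.51, ∠ = arctan(30/297) ≈ 5.77°
|H| = 5 · 1546.2 / 11657 ≈ 0.66321
Gain = 20 log₁₀(0.66321) ≈ -3.57 dB
∠H = 104.03° − 55.96° = 48.07°

ω = 4: -8.8 dB, 11.6°; ω = 30: -3.6 dB, 48.1°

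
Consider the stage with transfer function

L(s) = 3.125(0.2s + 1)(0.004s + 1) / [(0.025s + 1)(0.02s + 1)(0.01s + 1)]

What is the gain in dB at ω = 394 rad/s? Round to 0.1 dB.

At ω = 394 rad/s:
zero (1 + j394·0.2) = 1 + j78.8 → |·| ≈ 78.806, ∠ ≈ 89.27°
zero (1 + j394·0.004) = 1 + j1.576 → |·| ≈ 1.8665, ∠ ≈ 57.60°
pole (1 + j394·0.025) = 1 + j9.85 → |·| ≈ 9.9006, ∠ ≈ 84.20°
pole (1 + j394·0.02) = 1 + j7.88 → |·| ≈ 7.9432, ∠ ≈ 82.77°
pole (1 + j394·0.01) = 1 + j3.94 → |·| ≈ 4.0649, ∠ ≈ 75.76°
|L| = 3.125 · 78.806 · 1.8665 / (9.9006 · 7.9432 · 4.0649) ≈ 1.4379
Gain = 20 log₁₀(1.4379) ≈ 3.15 dB

3.2 dB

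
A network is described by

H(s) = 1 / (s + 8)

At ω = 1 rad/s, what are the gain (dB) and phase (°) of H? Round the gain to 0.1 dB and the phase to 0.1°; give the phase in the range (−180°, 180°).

-18.1 dB, -7.1°

At s = jω = j1:
pole (s+8): 8 + j1 → |·| = √(8²+1²) = √65 ≈ 8.0623, ∠ = arctan(1/8) ≈ 7.13°
|H| = 1 / 8.0623 ≈ 0.12403
Gain = 20 log₁₀(0.12403) ≈ -18.13 dB
∠H = 0.00° − 7.13° = -7.13°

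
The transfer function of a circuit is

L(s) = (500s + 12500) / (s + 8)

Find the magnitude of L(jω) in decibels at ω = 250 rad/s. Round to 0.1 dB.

Substitute s = j250:
Numerator: 500(j250) + 12500 = 12500 + j125000
Denominator: (j250) + 8 = 8 + j250
|N| = √(12500² + 125000²) ≈ 1.2562e+05, ∠N ≈ 84.29°
|D| = √(8² + 250²) ≈ 250.13, ∠D ≈ 88.17°
|L| = 1.2562e+05 / 250.13 ≈ 502.22
Gain = 20 log₁₀(502.22) ≈ 54.02 dB

54.0 dB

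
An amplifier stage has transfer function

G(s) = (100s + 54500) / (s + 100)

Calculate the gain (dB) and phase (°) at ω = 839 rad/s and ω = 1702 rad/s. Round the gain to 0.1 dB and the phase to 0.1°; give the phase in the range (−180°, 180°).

Substitute s = j839:
Numerator: 100(j839) + 54500 = 54500 + j83900
Denominator: (j839) + 100 = 100 + j839
|N| = √(54500² + 83900²) ≈ 1.0005e+05, ∠N ≈ 56.99°
|D| = √(100² + 839²) ≈ 844.94, ∠D ≈ 83.20°
|G| = 1.0005e+05 / 844.94 ≈ 118.41
Gain = 20 log₁₀(118.41) ≈ 41.47 dB
∠G = 56.99° − 83.20° = -26.21°

Substitute s = j1702:
Numerator: 100(j1702) + 54500 = 54500 + j170200
Denominator: (j1702) + 100 = 100 + j1702
|N| = √(54500² + 170200²) ≈ 1.7871e+05, ∠N ≈ 72.24°
|D| = √(100² + 1702²) ≈ 1704.9, ∠D ≈ 86.64°
|G| = 1.7871e+05 / 1704.9 ≈ 104.82
Gain = 20 log₁₀(104.82) ≈ 40.41 dB
∠G = 72.24° − 86.64° = -14.40°

ω = 839: 41.5 dB, -26.2°; ω = 1702: 40.4 dB, -14.4°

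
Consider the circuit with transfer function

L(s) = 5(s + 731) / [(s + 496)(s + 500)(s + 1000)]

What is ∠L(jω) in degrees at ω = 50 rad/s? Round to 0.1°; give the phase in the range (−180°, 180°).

-10.4°

At s = jω = j50:
zero (s+731): 731 + j50 → |·| = √(731²+50²) = √536861 ≈ 732.71, ∠ = arctan(50/731) ≈ 3.91°
pole (s+496): 496 + j50 → |·| = √(496²+50²) = √248516 ≈ 498.51, ∠ = arctan(50/496) ≈ 5.76°
pole (s+500): 500 + j50 → |·| = √(500²+50²) = √252500 ≈ 502.49, ∠ = arctan(50/500) ≈ 5.71°
pole (s+1000): 1000 + j50 → |·| = √(1000²+50²) = √1002500 ≈ 1001.2, ∠ = arctan(50/1000) ≈ 2.86°
∠L = 3.91° − 14.33° = -10.42°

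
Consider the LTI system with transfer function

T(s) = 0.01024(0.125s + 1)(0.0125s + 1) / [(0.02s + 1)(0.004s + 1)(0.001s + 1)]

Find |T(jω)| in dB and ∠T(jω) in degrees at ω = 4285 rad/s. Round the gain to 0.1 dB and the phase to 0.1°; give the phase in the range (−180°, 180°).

-26.9 dB, -74.0°

At ω = 4285 rad/s:
zero (1 + j4285·0.125) = 1 + j535.625 → |·| ≈ 535.63, ∠ ≈ 89.89°
zero (1 + j4285·0.0125) = 1 + j53.5625 → |·| ≈ 53.572, ∠ ≈ 88.93°
pole (1 + j4285·0.02) = 1 + j85.7 → |·| ≈ 85.706, ∠ ≈ 89.33°
pole (1 + j4285·0.004) = 1 + j17.14 → |·| ≈ 17.169, ∠ ≈ 86.66°
pole (1 + j4285·0.001) = 1 + j4.285 → |·| ≈ 4.4001, ∠ ≈ 76.86°
|T| = 0.01024 · 535.63 · 53.572 / (85.706 · 17.169 · 4.4001) ≈ 0.045382
Gain = 20 log₁₀(0.045382) ≈ -26.86 dB
∠T = (89.89° + 88.93°) − (89.33° + 86.66° + 76.86°) = -74.03°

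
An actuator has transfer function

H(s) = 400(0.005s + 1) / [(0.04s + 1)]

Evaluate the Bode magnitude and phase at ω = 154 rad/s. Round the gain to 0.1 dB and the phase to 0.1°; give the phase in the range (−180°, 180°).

At ω = 154 rad/s:
zero (1 + j154·0.005) = 1 + j0.77 → |·| ≈ 1.2621, ∠ ≈ 37.60°
pole (1 + j154·0.04) = 1 + j6.16 → |·| ≈ 6.2406, ∠ ≈ 80.78°
|H| = 400 · 1.2621 / (6.2406) ≈ 80.896
Gain = 20 log₁₀(80.896) ≈ 38.16 dB
∠H = (37.60°) − (80.78°) = -43.18°

38.2 dB, -43.2°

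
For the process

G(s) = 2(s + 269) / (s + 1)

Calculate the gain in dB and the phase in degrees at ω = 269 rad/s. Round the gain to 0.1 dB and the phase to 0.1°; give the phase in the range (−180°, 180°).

9.0 dB, -44.8°

At s = jω = j269:
zero (s+269): 269 + j269 → |·| = √(269²+269²) = √144722 ≈ 380.42, ∠ = arctan(269/269) ≈ 45.00°
pole (s+1): 1 + j269 → |·| = √(1²+269²) = √72362 ≈ 269, ∠ = arctan(269/1) ≈ 89.79°
|G| = 2 · 380.42 / 269 ≈ 2.8284
Gain = 20 log₁₀(2.8284) ≈ 9.03 dB
∠G = 45.00° − 89.79° = -44.79°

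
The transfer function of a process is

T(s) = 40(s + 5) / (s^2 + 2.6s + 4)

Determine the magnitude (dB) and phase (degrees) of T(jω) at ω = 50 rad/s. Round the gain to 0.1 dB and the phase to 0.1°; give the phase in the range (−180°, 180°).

At s = jω = j50:
zero (s+5): 5 + j50 → |·| = √(5²+50²) = √2525 ≈ 50.249, ∠ = arctan(50/5) ≈ 84.29°
quadratic: (j50)² + 2.6·j50 + 4 = -2496 + j130 → |·| ≈ 2499.4, ∠ ≈ 177.02°
|T| = 40 · 50.249 / 2499.4 ≈ 0.80418
Gain = 20 log₁₀(0.80418) ≈ -1.89 dB
∠T = 84.29° − 177.02° = -92.73°

-1.9 dB, -92.7°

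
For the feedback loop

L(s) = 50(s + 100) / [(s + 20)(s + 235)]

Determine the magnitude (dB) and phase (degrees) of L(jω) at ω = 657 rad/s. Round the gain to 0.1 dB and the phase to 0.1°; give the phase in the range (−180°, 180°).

At s = jω = j657:
zero (s+100): 100 + j657 → |·| = √(100²+657²) = √441649 ≈ 664.57, ∠ = arctan(657/100) ≈ 81.35°
pole (s+20): 20 + j657 → |·| = √(20²+657²) = √432049 ≈ 657.3, ∠ = arctan(657/20) ≈ 88.26°
pole (s+235): 235 + j657 → |·| = √(235²+657²) = √486874 ≈ 697.76, ∠ = arctan(657/235) ≈ 70.32°
|L| = 50 · 664.57 / 4.5864e+05 ≈ 0.07245
Gain = 20 log₁₀(0.07245) ≈ -22.80 dB
∠L = 81.35° − 158.58° = -77.23°

-22.8 dB, -77.2°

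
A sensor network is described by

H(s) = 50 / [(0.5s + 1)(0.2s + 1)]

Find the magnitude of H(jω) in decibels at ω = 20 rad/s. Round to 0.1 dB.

1.6 dB

At ω = 20 rad/s:
pole (1 + j20·0.5) = 1 + j10 → |·| ≈ 10.05, ∠ ≈ 84.29°
pole (1 + j20·0.2) = 1 + j4 → |·| ≈ 4.1231, ∠ ≈ 75.96°
|H| = 50 · 1 / (10.05 · 4.1231) ≈ 1.2066
Gain = 20 log₁₀(1.2066) ≈ 1.63 dB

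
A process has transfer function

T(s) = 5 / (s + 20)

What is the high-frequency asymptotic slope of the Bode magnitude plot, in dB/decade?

Each pole contributes −20 dB/decade at high frequency; each zero contributes +20 dB/decade.
Net: 0 zero(s) − 1 pole(s) → -20 dB/decade.

-20 dB/decade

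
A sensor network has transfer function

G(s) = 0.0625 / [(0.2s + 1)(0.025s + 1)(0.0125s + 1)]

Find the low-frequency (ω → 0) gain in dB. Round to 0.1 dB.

-24.1 dB

G(0) = 0.0625 · 1 / 1 = 0.0625
20 log₁₀(0.0625) ≈ -24.08 dB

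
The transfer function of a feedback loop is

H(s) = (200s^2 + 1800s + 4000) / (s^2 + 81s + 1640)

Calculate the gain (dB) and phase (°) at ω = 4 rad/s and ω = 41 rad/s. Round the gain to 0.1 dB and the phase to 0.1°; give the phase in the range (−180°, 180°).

Substitute s = j4:
Numerator: 200(j4)^2 + 1800(j4) + 4000 = 800 + j7200
Denominator: (j4)^2 + 81(j4) + 1640 = 1624 + j324
|N| = √(800² + 7200²) ≈ 7244.3, ∠N ≈ 83.66°
|D| = √(1624² + 324²) ≈ 1656, ∠D ≈ 11.28°
|H| = 7244.3 / 1656 ≈ 4.3746
Gain = 20 log₁₀(4.3746) ≈ 12.82 dB
∠H = 83.66° − 11.28° = 72.38°

Substitute s = j41:
Numerator: 200(j41)^2 + 1800(j41) + 4000 = -332200 + j73800
Denominator: (j41)^2 + 81(j41) + 1640 = -41 + j3321
|N| = √(332200² + 73800²) ≈ 3.403e+05, ∠N ≈ 167.47°
|D| = √(41² + 3321²) ≈ 3321.3, ∠D ≈ 90.71°
|H| = 3.403e+05 / 3321.3 ≈ 102.46
Gain = 20 log₁₀(102.46) ≈ 40.21 dB
∠H = 167.47° − 90.71° = 76.76°

ω = 4: 12.8 dB, 72.4°; ω = 41: 40.2 dB, 76.8°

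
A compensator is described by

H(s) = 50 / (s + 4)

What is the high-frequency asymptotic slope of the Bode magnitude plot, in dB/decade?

-20 dB/decade

Each pole contributes −20 dB/decade at high frequency; each zero contributes +20 dB/decade.
Net: 0 zero(s) − 1 pole(s) → -20 dB/decade.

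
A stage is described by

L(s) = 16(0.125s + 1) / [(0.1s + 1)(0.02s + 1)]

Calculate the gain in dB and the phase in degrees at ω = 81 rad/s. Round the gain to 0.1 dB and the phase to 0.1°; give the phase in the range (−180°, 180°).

20.4 dB, -56.9°

At ω = 81 rad/s:
zero (1 + j81·0.125) = 1 + j10.125 → |·| ≈ 10.174, ∠ ≈ 84.36°
pole (1 + j81·0.1) = 1 + j8.1 → |·| ≈ 8.1615, ∠ ≈ 82.96°
pole (1 + j81·0.02) = 1 + j1.62 → |·| ≈ 1.9038, ∠ ≈ 58.31°
|L| = 16 · 10.174 / (8.1615 · 1.9038) ≈ 10.477
Gain = 20 log₁₀(10.477) ≈ 20.40 dB
∠L = (84.36°) − (82.96° + 58.31°) = -56.91°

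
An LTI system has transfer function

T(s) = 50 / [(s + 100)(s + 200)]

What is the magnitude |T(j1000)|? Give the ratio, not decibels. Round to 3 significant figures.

At s = jω = j1000:
pole (s+100): 100 + j1000 → |·| = √(100²+1000²) = √1010000 ≈ 1005, ∠ = arctan(1000/100) ≈ 84.29°
pole (s+200): 200 + j1000 → |·| = √(200²+1000²) = √1040000 ≈ 1019.8, ∠ = arctan(1000/200) ≈ 78.69°
|T| = 50 / 1.0249e+06 ≈ 4.8785e-05

4.88e-05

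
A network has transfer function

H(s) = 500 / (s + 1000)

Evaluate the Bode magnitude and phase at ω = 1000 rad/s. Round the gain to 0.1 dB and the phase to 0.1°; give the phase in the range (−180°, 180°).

-9.0 dB, -45.0°

Substitute s = j1000:
Numerator: 500 = 500 + j0
Denominator: (j1000) + 1000 = 1000 + j1000
|N| = √(500² + 0²) ≈ 500, ∠N ≈ 0.00°
|D| = √(1000² + 1000²) ≈ 1414.2, ∠D ≈ 45.00°
|H| = 500 / 1414.2 ≈ 0.35356
Gain = 20 log₁₀(0.35356) ≈ -9.03 dB
∠H = 0.00° − 45.00° = -45.00°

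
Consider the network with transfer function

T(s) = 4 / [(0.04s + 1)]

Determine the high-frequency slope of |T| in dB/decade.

Each pole contributes −20 dB/decade at high frequency; each zero contributes +20 dB/decade.
Net: 0 zero(s) − 1 pole(s) → -20 dB/decade.

-20 dB/decade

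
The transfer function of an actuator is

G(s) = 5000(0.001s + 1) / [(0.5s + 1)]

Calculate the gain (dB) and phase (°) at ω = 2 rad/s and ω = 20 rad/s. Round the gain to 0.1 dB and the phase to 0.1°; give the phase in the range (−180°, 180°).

ω = 2: 71.0 dB, -44.9°; ω = 20: 53.9 dB, -83.1°

At ω = 2 rad/s:
zero (1 + j2·0.001) = 1 + j0.002 → |·| ≈ 1, ∠ ≈ 0.11°
pole (1 + j2·0.5) = 1 + j1 → |·| ≈ 1.4142, ∠ ≈ 45.00°
|G| = 5000 · 1 / (1.4142) ≈ 3535.6
Gain = 20 log₁₀(3535.6) ≈ 70.97 dB
∠G = (0.11°) − (45.00°) = -44.89°

At ω = 20 rad/s:
zero (1 + j20·0.001) = 1 + j0.02 → |·| ≈ 1.0002, ∠ ≈ 1.15°
pole (1 + j20·0.5) = 1 + j10 → |·| ≈ 10.05, ∠ ≈ 84.29°
|G| = 5000 · 1.0002 / (10.05) ≈ 497.61
Gain = 20 log₁₀(497.61) ≈ 53.94 dB
∠G = (1.15°) − (84.29°) = -83.14°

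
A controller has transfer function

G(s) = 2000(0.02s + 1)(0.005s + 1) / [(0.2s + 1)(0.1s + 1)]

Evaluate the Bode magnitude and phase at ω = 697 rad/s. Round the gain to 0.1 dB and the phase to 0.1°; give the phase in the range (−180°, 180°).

At ω = 697 rad/s:
zero (1 + j697·0.02) = 1 + j13.94 → |·| ≈ 13.976, ∠ ≈ 85.90°
zero (1 + j697·0.005) = 1 + j3.485 → |·| ≈ 3.6256, ∠ ≈ 73.99°
pole (1 + j697·0.2) = 1 + j139.4 → |·| ≈ 139.4, ∠ ≈ 89.59°
pole (1 + j697·0.1) = 1 + j69.7 → |·| ≈ 69.707, ∠ ≈ 89.18°
|G| = 2000 · 13.976 · 3.6256 / (139.4 · 69.707) ≈ 10.429
Gain = 20 log₁₀(10.429) ≈ 20.36 dB
∠G = (85.90° + 73.99°) − (89.59° + 89.18°) = -18.88°

20.4 dB, -18.9°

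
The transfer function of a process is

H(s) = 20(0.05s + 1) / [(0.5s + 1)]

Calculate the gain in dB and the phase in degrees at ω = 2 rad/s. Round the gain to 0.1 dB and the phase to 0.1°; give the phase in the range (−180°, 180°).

23.1 dB, -39.3°

At ω = 2 rad/s:
zero (1 + j2·0.05) = 1 + j0.1 → |·| ≈ 1.005, ∠ ≈ 5.71°
pole (1 + j2·0.5) = 1 + j1 → |·| ≈ 1.4142, ∠ ≈ 45.00°
|H| = 20 · 1.005 / (1.4142) ≈ 14.213
Gain = 20 log₁₀(14.213) ≈ 23.05 dB
∠H = (5.71°) − (45.00°) = -39.29°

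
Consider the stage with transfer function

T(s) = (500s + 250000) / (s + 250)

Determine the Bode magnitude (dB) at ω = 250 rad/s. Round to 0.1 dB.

58.0 dB

Substitute s = j250:
Numerator: 500(j250) + 250000 = 250000 + j125000
Denominator: (j250) + 250 = 250 + j250
|N| = √(250000² + 125000²) ≈ 2.7951e+05, ∠N ≈ 26.57°
|D| = √(250² + 250²) ≈ 353.55, ∠D ≈ 45.00°
|T| = 2.7951e+05 / 353.55 ≈ 790.58
Gain = 20 log₁₀(790.58) ≈ 57.96 dB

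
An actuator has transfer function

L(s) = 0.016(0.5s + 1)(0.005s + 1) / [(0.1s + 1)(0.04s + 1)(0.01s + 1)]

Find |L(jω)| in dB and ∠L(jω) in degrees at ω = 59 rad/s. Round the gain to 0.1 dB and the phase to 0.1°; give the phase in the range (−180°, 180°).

At ω = 59 rad/s:
zero (1 + j59·0.5) = 1 + j29.5 → |·| ≈ 29.517, ∠ ≈ 88.06°
zero (1 + j59·0.005) = 1 + j0.295 → |·| ≈ 1.0426, ∠ ≈ 16.44°
pole (1 + j59·0.1) = 1 + j5.9 → |·| ≈ 5.9841, ∠ ≈ 80.38°
pole (1 + j59·0.04) = 1 + j2.36 → |·| ≈ 2.5631, ∠ ≈ 67.04°
pole (1 + j59·0.01) = 1 + j0.59 → |·| ≈ 1.1611, ∠ ≈ 30.54°
|L| = 0.016 · 29.517 · 1.0426 / (5.9841 · 2.5631 · 1.1611) ≈ 0.027649
Gain = 20 log₁₀(0.027649) ≈ -31.17 dB
∠L = (88.06° + 16.44°) − (80.38° + 67.04° + 30.54°) = -73.46°

-31.2 dB, -73.5°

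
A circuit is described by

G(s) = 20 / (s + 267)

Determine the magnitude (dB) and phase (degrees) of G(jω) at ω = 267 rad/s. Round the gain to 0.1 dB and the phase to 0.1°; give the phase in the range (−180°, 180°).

-25.5 dB, -45.0°

Substitute s = j267:
Numerator: 20 = 20 + j0
Denominator: (j267) + 267 = 267 + j267
|N| = √(20² + 0²) ≈ 20, ∠N ≈ 0.00°
|D| = √(267² + 267²) ≈ 377.6, ∠D ≈ 45.00°
|G| = 20 / 377.6 ≈ 0.052966
Gain = 20 log₁₀(0.052966) ≈ -25.52 dB
∠G = 0.00° − 45.00° = -45.00°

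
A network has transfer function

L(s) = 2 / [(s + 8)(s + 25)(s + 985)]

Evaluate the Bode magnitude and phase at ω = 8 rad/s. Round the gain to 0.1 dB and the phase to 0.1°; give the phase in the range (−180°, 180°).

-103.3 dB, -63.2°

At s = jω = j8:
pole (s+8): 8 + j8 → |·| = √(8²+8²) = √128 ≈ 11.314, ∠ = arctan(8/8) ≈ 45.00°
pole (s+25): 25 + j8 → |·| = √(25²+8²) = √689 ≈ 26.249, ∠ = arctan(8/25) ≈ 17.74°
pole (s+985): 985 + j8 → |·| = √(985²+8²) = √970289 ≈ 985.03, ∠ = arctan(8/985) ≈ 0.47°
|L| = 2 / 2.9254e+05 ≈ 6.8367e-06
Gain = 20 log₁₀(6.8367e-06) ≈ -103.30 dB
∠L = 0.00° − 63.21° = -63.21°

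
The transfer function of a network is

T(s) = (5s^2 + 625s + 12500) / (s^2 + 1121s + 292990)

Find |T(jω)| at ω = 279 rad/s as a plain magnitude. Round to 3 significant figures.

Substitute s = j279:
Numerator: 5(j279)^2 + 625(j279) + 12500 = -376705 + j174375
Denominator: (j279)^2 + 1121(j279) + 292990 = 215149 + j312759
|N| = √(376705² + 174375²) ≈ 4.1511e+05, ∠N ≈ 155.16°
|D| = √(215149² + 312759²) ≈ 3.7961e+05, ∠D ≈ 55.48°
|T| = 4.1511e+05 / 3.7961e+05 ≈ 1.0935

1.09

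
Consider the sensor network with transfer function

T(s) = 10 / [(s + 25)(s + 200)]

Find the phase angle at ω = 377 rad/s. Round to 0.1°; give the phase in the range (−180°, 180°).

-148.3°

At s = jω = j377:
pole (s+25): 25 + j377 → |·| = √(25²+377²) = √142754 ≈ 377.83, ∠ = arctan(377/25) ≈ 86.21°
pole (s+200): 200 + j377 → |·| = √(200²+377²) = √182129 ≈ 426.77, ∠ = arctan(377/200) ≈ 62.05°
∠T = 0.00° − 148.26° = -148.26°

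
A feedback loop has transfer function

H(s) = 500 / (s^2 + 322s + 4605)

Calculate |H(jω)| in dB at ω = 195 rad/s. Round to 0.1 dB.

Substitute s = j195:
Numerator: 500 = 500 + j0
Denominator: (j195)^2 + 322(j195) + 4605 = -33420 + j62790
|N| = √(500² + 0²) ≈ 500, ∠N ≈ 0.00°
|D| = √(33420² + 62790²) ≈ 71130, ∠D ≈ 118.02°
|H| = 500 / 71130 ≈ 0.0070294
Gain = 20 log₁₀(0.0070294) ≈ -43.06 dB

-43.1 dB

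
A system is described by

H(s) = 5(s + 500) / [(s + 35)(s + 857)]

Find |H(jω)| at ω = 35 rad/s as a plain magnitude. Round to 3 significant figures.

At s = jω = j35:
zero (s+500): 500 + j35 → |·| = √(500²+35²) = √251225 ≈ 501.22, ∠ = arctan(35/500) ≈ 4.00°
pole (s+35): 35 + j35 → |·| = √(35²+35²) = √2450 ≈ 49.497, ∠ = arctan(35/35) ≈ 45.00°
pole (s+857): 857 + j35 → |·| = √(857²+35²) = √735674 ≈ 857.71, ∠ = arctan(35/857) ≈ 2.34°
|H| = 5 · 501.22 / 42454 ≈ 0.059031

0.0590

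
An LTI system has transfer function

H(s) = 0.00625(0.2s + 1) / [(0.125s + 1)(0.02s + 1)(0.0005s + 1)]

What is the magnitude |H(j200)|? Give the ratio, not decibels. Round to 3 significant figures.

At ω = 200 rad/s:
zero (1 + j200·0.2) = 1 + j40 → |·| ≈ 40.012, ∠ ≈ 88.57°
pole (1 + j200·0.125) = 1 + j25 → |·| ≈ 25.02, ∠ ≈ 87.71°
pole (1 + j200·0.02) = 1 + j4 → |·| ≈ 4.1231, ∠ ≈ 75.96°
pole (1 + j200·0.0005) = 1 + j0.1 → |·| ≈ 1.005, ∠ ≈ 5.71°
|H| = 0.00625 · 40.012 / (25.02 · 4.1231 · 1.005) ≈ 0.0024121

0.00241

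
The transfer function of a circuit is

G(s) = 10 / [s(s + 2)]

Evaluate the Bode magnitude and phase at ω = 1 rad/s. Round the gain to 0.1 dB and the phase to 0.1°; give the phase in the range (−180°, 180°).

At s = jω = j1:
pole (s+2): 2 + j1 → |·| = √(2²+1²) = √5 ≈ 2.2361, ∠ = arctan(1/2) ≈ 26.57°
pole at origin: |s| = 1, ∠ = 90.00° (in denominator)
|G| = 10 / 2.2361 ≈ 4.4721
Gain = 20 log₁₀(4.4721) ≈ 13.01 dB
∠G = 0.00° − 116.57° = -116.57°

13.0 dB, -116.6°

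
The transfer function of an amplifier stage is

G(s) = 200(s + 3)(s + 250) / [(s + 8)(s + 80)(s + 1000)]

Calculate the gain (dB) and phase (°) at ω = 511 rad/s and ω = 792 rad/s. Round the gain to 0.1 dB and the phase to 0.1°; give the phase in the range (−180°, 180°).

At s = jω = j511:
zero (s+3): 3 + j511 → |·| = √(3²+511²) = √261130 ≈ 511.01, ∠ = arctan(511/3) ≈ 89.66°
zero (s+250): 250 + j511 → |·| = √(250²+511²) = √323621 ≈ 568.88, ∠ = arctan(511/250) ≈ 63.93°
pole (s+8): 8 + j511 → |·| = √(8²+511²) = √261185 ≈ 511.06, ∠ = arctan(511/8) ≈ 89.10°
pole (s+80): 80 + j511 → |·| = √(80²+511²) = √267521 ≈ 517.22, ∠ = arctan(511/80) ≈ 81.10°
pole (s+1000): 1000 + j511 → |·| = √(1000²+511²) = √1261121 ≈ 1123, ∠ = arctan(511/1000) ≈ 27.07°
|G| = 200 · 2.907e+05 / 2.9684e+08 ≈ 0.19586
Gain = 20 log₁₀(0.19586) ≈ -14.16 dB
∠G = 153.59° − 197.27° = -43.68°

At s = jω = j792:
zero (s+3): 3 + j792 → |·| = √(3²+792²) = √627273 ≈ 792.01, ∠ = arctan(792/3) ≈ 89.78°
zero (s+250): 250 + j792 → |·| = √(250²+792²) = √689764 ≈ 830.52, ∠ = arctan(792/250) ≈ 72.48°
pole (s+8): 8 + j792 → |·| = √(8²+792²) = √627328 ≈ 792.04, ∠ = arctan(792/8) ≈ 89.42°
pole (s+80): 80 + j792 → |·| = √(80²+792²) = √633664 ≈ 796.03, ∠ = arctan(792/80) ≈ 84.23°
pole (s+1000): 1000 + j792 → |·| = √(1000²+792²) = √1627264 ≈ 1275.6, ∠ = arctan(792/1000) ≈ 38.38°
|G| = 200 · 6.5778e+05 / 8.0425e+08 ≈ 0.16358
Gain = 20 log₁₀(0.16358) ≈ -15.73 dB
∠G = 162.26° − 212.03° = -49.77°

ω = 511: -14.2 dB, -43.7°; ω = 792: -15.7 dB, -49.8°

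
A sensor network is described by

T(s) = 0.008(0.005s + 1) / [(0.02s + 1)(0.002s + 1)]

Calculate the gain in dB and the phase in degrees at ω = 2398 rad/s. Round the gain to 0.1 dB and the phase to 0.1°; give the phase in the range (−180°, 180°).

At ω = 2398 rad/s:
zero (1 + j2398·0.005) = 1 + j11.99 → |·| ≈ 12.032, ∠ ≈ 85.23°
pole (1 + j2398·0.02) = 1 + j47.96 → |·| ≈ 47.97, ∠ ≈ 88.81°
pole (1 + j2398·0.002) = 1 + j4.796 → |·| ≈ 4.8991, ∠ ≈ 78.22°
|T| = 0.008 · 12.032 / (47.97 · 4.8991) ≈ 0.00040958
Gain = 20 log₁₀(0.00040958) ≈ -67.75 dB
∠T = (85.23°) − (88.81° + 78.22°) = -81.80°

-67.8 dB, -81.8°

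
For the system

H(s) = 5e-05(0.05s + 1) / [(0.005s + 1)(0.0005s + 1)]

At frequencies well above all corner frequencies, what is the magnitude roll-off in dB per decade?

Each pole contributes −20 dB/decade at high frequency; each zero contributes +20 dB/decade.
Net: 1 zero(s) − 2 pole(s) → -20 dB/decade.

-20 dB/decade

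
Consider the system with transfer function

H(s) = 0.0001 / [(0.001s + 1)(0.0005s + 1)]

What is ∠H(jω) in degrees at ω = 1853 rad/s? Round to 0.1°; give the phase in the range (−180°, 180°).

At ω = 1853 rad/s:
pole (1 + j1853·0.001) = 1 + j1.853 → |·| ≈ 2.1056, ∠ ≈ 61.65°
pole (1 + j1853·0.0005) = 1 + j0.9265 → |·| ≈ 1.3632, ∠ ≈ 42.82°
∠H = (0°) − (61.65° + 42.82°) = -104.47°

-104.5°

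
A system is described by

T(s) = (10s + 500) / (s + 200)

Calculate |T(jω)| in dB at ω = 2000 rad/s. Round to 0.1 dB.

20.0 dB

Substitute s = j2000:
Numerator: 10(j2000) + 500 = 500 + j20000
Denominator: (j2000) + 200 = 200 + j2000
|N| = √(500² + 20000²) ≈ 20006, ∠N ≈ 88.57°
|D| = √(200² + 2000²) ≈ 2010, ∠D ≈ 84.29°
|T| = 20006 / 2010 ≈ 9.9532
Gain = 20 log₁₀(9.9532) ≈ 19.96 dB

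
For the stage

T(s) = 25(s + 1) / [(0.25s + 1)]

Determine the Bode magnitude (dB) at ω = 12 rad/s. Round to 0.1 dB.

39.6 dB

At ω = 12 rad/s:
zero (1 + j12·1) = 1 + j12 → |·| ≈ 12.042, ∠ ≈ 85.24°
pole (1 + j12·0.25) = 1 + j3 → |·| ≈ 3.1623, ∠ ≈ 71.57°
|T| = 25 · 12.042 / (3.1623) ≈ 95.2
Gain = 20 log₁₀(95.2) ≈ 39.57 dB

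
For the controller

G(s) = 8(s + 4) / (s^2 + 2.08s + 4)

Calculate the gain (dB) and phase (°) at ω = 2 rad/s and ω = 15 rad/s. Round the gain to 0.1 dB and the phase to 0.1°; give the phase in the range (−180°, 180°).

ω = 2: 18.7 dB, -63.4°; ω = 15: -5.1 dB, -96.9°

At s = jω = j2:
zero (s+4): 4 + j2 → |·| = √(4²+2²) = √20 ≈ 4.4721, ∠ = arctan(2/4) ≈ 26.57°
quadratic: (j2)² + 2.08·j2 + 4 = 0 + j4.16 → |·| ≈ 4.16, ∠ ≈ 90.00°
|G| = 8 · 4.4721 / 4.16 ≈ 8.6002
Gain = 20 log₁₀(8.6002) ≈ 18.69 dB
∠G = 26.57° − 90.00° = -63.43°

At s = jω = j15:
zero (s+4): 4 + j15 → |·| = √(4²+15²) = √241 ≈ 15.524, ∠ = arctan(15/4) ≈ 75.07°
quadratic: (j15)² + 2.08·j15 + 4 = -221 + j31.2 → |·| ≈ 223.19, ∠ ≈ 171.96°
|G| = 8 · 15.524 / 223.19 ≈ 0.55644
Gain = 20 log₁₀(0.55644) ≈ -5.09 dB
∠G = 75.07° − 171.96° = -96.89°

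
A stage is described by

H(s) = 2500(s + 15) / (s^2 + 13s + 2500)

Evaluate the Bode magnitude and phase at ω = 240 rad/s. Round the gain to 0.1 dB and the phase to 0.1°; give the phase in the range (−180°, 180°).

At s = jω = j240:
zero (s+15): 15 + j240 → |·| = √(15²+240²) = √57825 ≈ 240.47, ∠ = arctan(240/15) ≈ 86.42°
quadratic: (j240)² + 13·j240 + 2500 = -55100 + j3120 → |·| ≈ 55188, ∠ ≈ 176.76°
|H| = 2500 · 240.47 / 55188 ≈ 10.893
Gain = 20 log₁₀(10.893) ≈ 20.74 dB
∠H = 86.42° − 176.76° = -90.34°

20.7 dB, -90.3°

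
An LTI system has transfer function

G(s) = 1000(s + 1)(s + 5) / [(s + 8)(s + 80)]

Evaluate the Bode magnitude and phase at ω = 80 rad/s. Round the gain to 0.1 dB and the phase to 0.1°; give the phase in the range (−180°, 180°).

57.0 dB, 46.4°

At s = jω = j80:
zero (s+1): 1 + j80 → |·| = √(1²+80²) = √6401 ≈ 80.006, ∠ = arctan(80/1) ≈ 89.28°
zero (s+5): 5 + j80 → |·| = √(5²+80²) = √6425 ≈ 80.156, ∠ = arctan(80/5) ≈ 86.42°
pole (s+8): 8 + j80 → |·| = √(8²+80²) = √6464 ≈ 80.399, ∠ = arctan(80/8) ≈ 84.29°
pole (s+80): 80 + j80 → |·| = √(80²+80²) = √12800 ≈ 113.14, ∠ = arctan(80/80) ≈ 45.00°
|G| = 1000 · 6413 / 9096.3 ≈ 705.01
Gain = 20 log₁₀(705.01) ≈ 56.96 dB
∠G = 175.70° − 129.29° = 46.41°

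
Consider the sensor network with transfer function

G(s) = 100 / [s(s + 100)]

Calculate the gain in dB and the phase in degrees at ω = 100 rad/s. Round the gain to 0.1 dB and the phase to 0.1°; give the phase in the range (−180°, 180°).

-43.0 dB, -135.0°

At s = jω = j100:
pole (s+100): 100 + j100 → |·| = √(100²+100²) = √20000 ≈ 141.42, ∠ = arctan(100/100) ≈ 45.00°
pole at origin: |s| = 100, ∠ = 90.00° (in denominator)
|G| = 100 / 14142 ≈ 0.0070711
Gain = 20 log₁₀(0.0070711) ≈ -43.01 dB
∠G = 0.00° − 135.00° = -135.00°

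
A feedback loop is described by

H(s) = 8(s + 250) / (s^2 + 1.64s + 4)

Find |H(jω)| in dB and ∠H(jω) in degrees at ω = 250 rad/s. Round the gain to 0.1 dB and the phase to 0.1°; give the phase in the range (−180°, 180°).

-26.9 dB, -134.6°

At s = jω = j250:
zero (s+250): 250 + j250 → |·| = √(250²+250²) = √125000 ≈ 353.55, ∠ = arctan(250/250) ≈ 45.00°
quadratic: (j250)² + 1.64·j250 + 4 = -62496 + j410 → |·| ≈ 62497, ∠ ≈ 179.62°
|H| = 8 · 353.55 / 62497 ≈ 0.045257
Gain = 20 log₁₀(0.045257) ≈ -26.89 dB
∠H = 45.00° − 179.62° = -134.62°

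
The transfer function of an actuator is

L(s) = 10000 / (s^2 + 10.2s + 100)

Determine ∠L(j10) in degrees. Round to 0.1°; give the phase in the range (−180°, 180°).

At s = jω = j10:
quadratic: (j10)² + 10.2·j10 + 100 = 0 + j102 → |·| ≈ 102, ∠ ≈ 90.00°
∠L = 0.00° − 90.00° = -90.00°

-90.0°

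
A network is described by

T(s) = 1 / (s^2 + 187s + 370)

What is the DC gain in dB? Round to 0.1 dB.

-51.4 dB

T(0) = 1 / 370 ≈ 0.0027027
20 log₁₀(0.0027027) ≈ -51.36 dB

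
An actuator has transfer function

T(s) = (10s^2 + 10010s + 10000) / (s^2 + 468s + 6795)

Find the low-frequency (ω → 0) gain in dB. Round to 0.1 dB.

3.4 dB

T(0) = 10000 / 6795 ≈ 1.4717
20 log₁₀(1.4717) ≈ 3.36 dB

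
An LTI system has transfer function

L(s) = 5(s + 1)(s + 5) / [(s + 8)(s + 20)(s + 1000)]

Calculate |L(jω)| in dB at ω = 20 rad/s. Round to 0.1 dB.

-49.4 dB

At s = jω = j20:
zero (s+1): 1 + j20 → |·| = √(1²+20²) = √401 ≈ 20.025, ∠ = arctan(20/1) ≈ 87.14°
zero (s+5): 5 + j20 → |·| = √(5²+20²) = √425 ≈ 20.616, ∠ = arctan(20/5) ≈ 75.96°
pole (s+8): 8 + j20 → |·| = √(8²+20²) = √464 ≈ 21.541, ∠ = arctan(20/8) ≈ 68.20°
pole (s+20): 20 + j20 → |·| = √(20²+20²) = √800 ≈ 28.284, ∠ = arctan(20/20) ≈ 45.00°
pole (s+1000): 1000 + j20 → |·| = √(1000²+20²) = √1000400 ≈ 1000.2, ∠ = arctan(20/1000) ≈ 1.15°
|L| = 5 · 412.84 / 6.0939e+05 ≈ 0.0033873
Gain = 20 log₁₀(0.0033873) ≈ -49.40 dB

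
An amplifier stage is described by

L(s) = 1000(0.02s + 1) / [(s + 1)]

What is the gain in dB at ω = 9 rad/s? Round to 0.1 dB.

41.0 dB

At ω = 9 rad/s:
zero (1 + j9·0.02) = 1 + j0.18 → |·| ≈ 1.0161, ∠ ≈ 10.20°
pole (1 + j9·1) = 1 + j9 → |·| ≈ 9.0554, ∠ ≈ 83.66°
|L| = 1000 · 1.0161 / (9.0554) ≈ 112.21
Gain = 20 log₁₀(112.21) ≈ 41.00 dB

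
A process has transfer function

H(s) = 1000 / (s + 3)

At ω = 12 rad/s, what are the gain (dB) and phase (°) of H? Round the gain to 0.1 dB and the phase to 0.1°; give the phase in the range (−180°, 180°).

38.2 dB, -76.0°

Substitute s = j12:
Numerator: 1000 = 1000 + j0
Denominator: (j12) + 3 = 3 + j12
|N| = √(1000² + 0²) ≈ 1000, ∠N ≈ 0.00°
|D| = √(3² + 12²) ≈ 12.369, ∠D ≈ 75.96°
|H| = 1000 / 12.369 ≈ 80.847
Gain = 20 log₁₀(80.847) ≈ 38.15 dB
∠H = 0.00° − 75.96° = -75.96°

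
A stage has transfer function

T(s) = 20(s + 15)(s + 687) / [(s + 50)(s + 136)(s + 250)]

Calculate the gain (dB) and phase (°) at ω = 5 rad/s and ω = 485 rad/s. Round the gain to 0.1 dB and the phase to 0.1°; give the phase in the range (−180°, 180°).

ω = 5: -17.9 dB, 9.9°; ω = 485: -24.3 dB, -97.7°

At s = jω = j5:
zero (s+15): 15 + j5 → |·| = √(15²+5²) = √250 ≈ 15.811, ∠ = arctan(5/15) ≈ 18.43°
zero (s+687): 687 + j5 → |·| = √(687²+5²) = √471994 ≈ 687.02, ∠ = arctan(5/687) ≈ 0.42°
pole (s+50): 50 + j5 → |·| = √(50²+5²) = √2525 ≈ 50.249, ∠ = arctan(5/50) ≈ 5.71°
pole (s+136): 136 + j5 → |·| = √(136²+5²) = √18521 ≈ 136.09, ∠ = arctan(5/136) ≈ 2.11°
pole (s+250): 250 + j5 → |·| = √(250²+5²) = √62525 ≈ 250.05, ∠ = arctan(5/250) ≈ 1.15°
|T| = 20 · 10862 / 1.7099e+06 ≈ 0.12705
Gain = 20 log₁₀(0.12705) ≈ -17.92 dB
∠T = 18.85° − 8.97° = 9.88°

At s = jω = j485:
zero (s+15): 15 + j485 → |·| = √(15²+485²) = √235450 ≈ 485.23, ∠ = arctan(485/15) ≈ 88.23°
zero (s+687): 687 + j485 → |·| = √(687²+485²) = √707194 ≈ 840.95, ∠ = arctan(485/687) ≈ 35.22°
pole (s+50): 50 + j485 → |·| = √(50²+485²) = √237725 ≈ 487.57, ∠ = arctan(485/50) ≈ 84.11°
pole (s+136): 136 + j485 → |·| = √(136²+485²) = √253721 ≈ 503.71, ∠ = arctan(485/136) ≈ 74.34°
pole (s+250): 250 + j485 → |·| = √(250²+485²) = √297725 ≈ 545.64, ∠ = arctan(485/250) ≈ 62.73°
|T| = 20 · 4.0805e+05 / 1.3401e+08 ≈ 0.060898
Gain = 20 log₁₀(0.060898) ≈ -24.31 dB
∠T = 123.45° − 221.18° = -97.73°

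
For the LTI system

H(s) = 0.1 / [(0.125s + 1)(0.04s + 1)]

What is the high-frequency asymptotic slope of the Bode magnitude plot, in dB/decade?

-40 dB/decade

Each pole contributes −20 dB/decade at high frequency; each zero contributes +20 dB/decade.
Net: 0 zero(s) − 2 pole(s) → -40 dB/decade.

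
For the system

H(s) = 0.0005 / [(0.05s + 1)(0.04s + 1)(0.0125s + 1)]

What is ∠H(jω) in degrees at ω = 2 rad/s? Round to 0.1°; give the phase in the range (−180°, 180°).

At ω = 2 rad/s:
pole (1 + j2·0.05) = 1 + j0.1 → |·| ≈ 1.005, ∠ ≈ 5.71°
pole (1 + j2·0.04) = 1 + j0.08 → |·| ≈ 1.0032, ∠ ≈ 4.57°
pole (1 + j2·0.0125) = 1 + j0.025 → |·| ≈ 1.0003, ∠ ≈ 1.43°
∠H = (0°) − (5.71° + 4.57° + 1.43°) = -11.71°

-11.7°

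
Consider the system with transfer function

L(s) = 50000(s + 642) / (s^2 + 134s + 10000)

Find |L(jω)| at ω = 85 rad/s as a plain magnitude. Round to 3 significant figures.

2.76e+03

At s = jω = j85:
zero (s+642): 642 + j85 → |·| = √(642²+85²) = √419389 ≈ 647.6, ∠ = arctan(85/642) ≈ 7.54°
quadratic: (j85)² + 134·j85 + 10000 = 2775 + j11390 → |·| ≈ 11723, ∠ ≈ 76.31°
|L| = 50000 · 647.6 / 11723 ≈ 2762.1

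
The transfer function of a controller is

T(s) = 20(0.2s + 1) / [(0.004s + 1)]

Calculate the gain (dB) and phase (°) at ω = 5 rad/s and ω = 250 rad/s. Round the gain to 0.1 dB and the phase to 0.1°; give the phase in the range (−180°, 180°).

At ω = 5 rad/s:
zero (1 + j5·0.2) = 1 + j1 → |·| ≈ 1.4142, ∠ ≈ 45.00°
pole (1 + j5·0.004) = 1 + j0.02 → |·| ≈ 1.0002, ∠ ≈ 1.15°
|T| = 20 · 1.4142 / (1.0002) ≈ 28.278
Gain = 20 log₁₀(28.278) ≈ 29.03 dB
∠T = (45.00°) − (1.15°) = 43.85°

At ω = 250 rad/s:
zero (1 + j250·0.2) = 1 + j50 → |·| ≈ 50.01, ∠ ≈ 88.85°
pole (1 + j250·0.004) = 1 + j1 → |·| ≈ 1.4142, ∠ ≈ 45.00°
|T| = 20 · 50.01 / (1.4142) ≈ 707.25
Gain = 20 log₁₀(707.25) ≈ 56.99 dB
∠T = (88.85°) − (45.00°) = 43.85°

ω = 5: 29.0 dB, 43.9°; ω = 250: 57.0 dB, 43.9°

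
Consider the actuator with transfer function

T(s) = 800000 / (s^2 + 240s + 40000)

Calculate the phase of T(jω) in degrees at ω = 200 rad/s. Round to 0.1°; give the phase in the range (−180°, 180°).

-90.0°

At s = jω = j200:
quadratic: (j200)² + 240·j200 + 40000 = 0 + j48000 → |·| ≈ 48000, ∠ ≈ 90.00°
∠T = 0.00° − 90.00° = -90.00°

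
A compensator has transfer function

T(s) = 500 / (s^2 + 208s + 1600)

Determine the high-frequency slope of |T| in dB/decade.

-40 dB/decade

Each pole contributes −20 dB/decade at high frequency; each zero contributes +20 dB/decade.
Net: 0 zero(s) − 2 pole(s) → -40 dB/decade.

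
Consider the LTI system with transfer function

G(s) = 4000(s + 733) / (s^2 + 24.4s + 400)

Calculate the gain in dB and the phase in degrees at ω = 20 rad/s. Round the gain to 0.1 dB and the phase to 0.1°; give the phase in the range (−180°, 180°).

75.6 dB, -88.4°

At s = jω = j20:
zero (s+733): 733 + j20 → |·| = √(733²+20²) = √537689 ≈ 733.27, ∠ = arctan(20/733) ≈ 1.56°
quadratic: (j20)² + 24.4·j20 + 400 = 0 + j488 → |·| ≈ 488, ∠ ≈ 90.00°
|G| = 4000 · 733.27 / 488 ≈ 6010.4
Gain = 20 log₁₀(6010.4) ≈ 75.58 dB
∠G = 1.56° − 90.00° = -88.44°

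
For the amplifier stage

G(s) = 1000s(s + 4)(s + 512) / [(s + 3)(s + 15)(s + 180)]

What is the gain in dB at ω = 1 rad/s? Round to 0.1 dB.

47.8 dB

At s = jω = j1:
zero (s+4): 4 + j1 → |·| = √(4²+1²) = √17 ≈ 4.1231, ∠ = arctan(1/4) ≈ 14.04°
zero (s+512): 512 + j1 → |·| = √(512²+1²) = √262145 ≈ 512, ∠ = arctan(1/512) ≈ 0.11°
zero at origin: s = j1 → |·| = 1, ∠ = 90.00°
pole (s+3): 3 + j1 → |·| = √(3²+1²) = √10 ≈ 3.1623, ∠ = arctan(1/3) ≈ 18.43°
pole (s+15): 15 + j1 → |·| = √(15²+1²) = √226 ≈ 15.033, ∠ = arctan(1/15) ≈ 3.81°
pole (s+180): 180 + j1 → |·| = √(180²+1²) = √32401 ≈ 180, ∠ = arctan(1/180) ≈ 0.32°
|G| = 1000 · 2111 / 8557 ≈ 246.7
Gain = 20 log₁₀(246.7) ≈ 47.84 dB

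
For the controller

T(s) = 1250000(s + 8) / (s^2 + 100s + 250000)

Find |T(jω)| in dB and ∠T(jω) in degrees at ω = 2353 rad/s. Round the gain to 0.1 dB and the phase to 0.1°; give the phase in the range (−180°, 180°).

54.9 dB, -87.6°

At s = jω = j2353:
zero (s+8): 8 + j2353 → |·| = √(8²+2353²) = √5536673 ≈ 2353, ∠ = arctan(2353/8) ≈ 89.81°
quadratic: (j2353)² + 100·j2353 + 250000 = -5286609 + j235300 → |·| ≈ 5.2918e+06, ∠ ≈ 177.45°
|T| = 1250000 · 2353 / 5.2918e+06 ≈ 555.81
Gain = 20 log₁₀(555.81) ≈ 54.90 dB
∠T = 89.81° − 177.45° = -87.64°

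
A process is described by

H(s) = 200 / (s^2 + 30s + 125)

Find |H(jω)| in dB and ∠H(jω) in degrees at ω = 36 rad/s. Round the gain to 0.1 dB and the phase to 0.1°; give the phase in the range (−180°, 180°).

Substitute s = j36:
Numerator: 200 = 200 + j0
Denominator: (j36)^2 + 30(j36) + 125 = -1171 + j1080
|N| = √(200² + 0²) ≈ 200, ∠N ≈ 0.00°
|D| = √(1171² + 1080²) ≈ 1593, ∠D ≈ 137.32°
|H| = 200 / 1593 ≈ 0.12555
Gain = 20 log₁₀(0.12555) ≈ -18.02 dB
∠H = 0.00° − 137.32° = -137.32°

-18.0 dB, -137.3°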